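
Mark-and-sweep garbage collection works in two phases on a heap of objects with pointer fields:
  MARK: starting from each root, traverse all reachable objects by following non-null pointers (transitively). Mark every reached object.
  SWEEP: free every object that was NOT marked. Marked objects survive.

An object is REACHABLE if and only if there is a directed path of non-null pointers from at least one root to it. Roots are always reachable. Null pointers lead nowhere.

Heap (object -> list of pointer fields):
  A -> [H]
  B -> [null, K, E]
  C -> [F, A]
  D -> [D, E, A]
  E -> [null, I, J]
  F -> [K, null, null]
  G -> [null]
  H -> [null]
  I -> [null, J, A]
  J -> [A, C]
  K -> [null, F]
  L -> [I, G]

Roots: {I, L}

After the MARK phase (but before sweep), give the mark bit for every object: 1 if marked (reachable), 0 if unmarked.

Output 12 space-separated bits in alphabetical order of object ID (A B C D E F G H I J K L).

Answer: 1 0 1 0 0 1 1 1 1 1 1 1

Derivation:
Roots: I L
Mark I: refs=null J A, marked=I
Mark L: refs=I G, marked=I L
Mark J: refs=A C, marked=I J L
Mark A: refs=H, marked=A I J L
Mark G: refs=null, marked=A G I J L
Mark C: refs=F A, marked=A C G I J L
Mark H: refs=null, marked=A C G H I J L
Mark F: refs=K null null, marked=A C F G H I J L
Mark K: refs=null F, marked=A C F G H I J K L
Unmarked (collected): B D E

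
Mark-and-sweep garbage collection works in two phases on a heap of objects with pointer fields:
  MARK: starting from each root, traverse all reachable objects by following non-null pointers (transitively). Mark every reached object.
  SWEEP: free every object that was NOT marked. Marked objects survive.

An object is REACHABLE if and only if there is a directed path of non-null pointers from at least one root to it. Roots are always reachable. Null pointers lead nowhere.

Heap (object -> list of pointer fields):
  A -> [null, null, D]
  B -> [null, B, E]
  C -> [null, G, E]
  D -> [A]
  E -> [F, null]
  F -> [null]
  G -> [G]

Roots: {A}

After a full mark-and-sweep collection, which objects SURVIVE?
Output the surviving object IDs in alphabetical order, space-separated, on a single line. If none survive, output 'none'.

Answer: A D

Derivation:
Roots: A
Mark A: refs=null null D, marked=A
Mark D: refs=A, marked=A D
Unmarked (collected): B C E F G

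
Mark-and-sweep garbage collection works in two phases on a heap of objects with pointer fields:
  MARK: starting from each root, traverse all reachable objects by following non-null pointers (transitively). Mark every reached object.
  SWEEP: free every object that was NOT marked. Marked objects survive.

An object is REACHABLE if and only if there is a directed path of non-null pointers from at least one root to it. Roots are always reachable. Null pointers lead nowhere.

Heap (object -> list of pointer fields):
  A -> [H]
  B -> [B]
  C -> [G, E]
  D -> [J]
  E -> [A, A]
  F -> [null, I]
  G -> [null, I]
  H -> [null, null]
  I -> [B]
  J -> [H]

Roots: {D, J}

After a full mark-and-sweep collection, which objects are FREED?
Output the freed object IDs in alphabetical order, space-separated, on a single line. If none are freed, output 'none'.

Roots: D J
Mark D: refs=J, marked=D
Mark J: refs=H, marked=D J
Mark H: refs=null null, marked=D H J
Unmarked (collected): A B C E F G I

Answer: A B C E F G I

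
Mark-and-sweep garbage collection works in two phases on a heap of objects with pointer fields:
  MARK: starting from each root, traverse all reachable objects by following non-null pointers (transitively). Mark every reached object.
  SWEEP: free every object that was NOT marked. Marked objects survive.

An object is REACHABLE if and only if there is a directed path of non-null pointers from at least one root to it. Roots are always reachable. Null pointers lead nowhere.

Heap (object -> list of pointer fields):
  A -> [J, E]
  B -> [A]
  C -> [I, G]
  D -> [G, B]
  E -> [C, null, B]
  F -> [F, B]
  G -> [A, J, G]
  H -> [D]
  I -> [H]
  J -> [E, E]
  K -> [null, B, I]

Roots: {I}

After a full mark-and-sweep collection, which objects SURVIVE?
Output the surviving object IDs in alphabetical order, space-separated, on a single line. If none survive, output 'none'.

Answer: A B C D E G H I J

Derivation:
Roots: I
Mark I: refs=H, marked=I
Mark H: refs=D, marked=H I
Mark D: refs=G B, marked=D H I
Mark G: refs=A J G, marked=D G H I
Mark B: refs=A, marked=B D G H I
Mark A: refs=J E, marked=A B D G H I
Mark J: refs=E E, marked=A B D G H I J
Mark E: refs=C null B, marked=A B D E G H I J
Mark C: refs=I G, marked=A B C D E G H I J
Unmarked (collected): F K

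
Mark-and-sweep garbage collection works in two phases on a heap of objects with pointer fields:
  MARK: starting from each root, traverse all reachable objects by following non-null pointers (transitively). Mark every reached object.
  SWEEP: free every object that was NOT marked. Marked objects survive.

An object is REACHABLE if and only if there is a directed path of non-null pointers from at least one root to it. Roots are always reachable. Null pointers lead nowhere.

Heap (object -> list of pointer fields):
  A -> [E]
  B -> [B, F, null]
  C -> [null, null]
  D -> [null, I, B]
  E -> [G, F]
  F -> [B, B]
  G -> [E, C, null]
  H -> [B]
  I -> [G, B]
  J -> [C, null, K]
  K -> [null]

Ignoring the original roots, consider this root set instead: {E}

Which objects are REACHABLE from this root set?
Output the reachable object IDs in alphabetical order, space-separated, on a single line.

Roots: E
Mark E: refs=G F, marked=E
Mark G: refs=E C null, marked=E G
Mark F: refs=B B, marked=E F G
Mark C: refs=null null, marked=C E F G
Mark B: refs=B F null, marked=B C E F G
Unmarked (collected): A D H I J K

Answer: B C E F G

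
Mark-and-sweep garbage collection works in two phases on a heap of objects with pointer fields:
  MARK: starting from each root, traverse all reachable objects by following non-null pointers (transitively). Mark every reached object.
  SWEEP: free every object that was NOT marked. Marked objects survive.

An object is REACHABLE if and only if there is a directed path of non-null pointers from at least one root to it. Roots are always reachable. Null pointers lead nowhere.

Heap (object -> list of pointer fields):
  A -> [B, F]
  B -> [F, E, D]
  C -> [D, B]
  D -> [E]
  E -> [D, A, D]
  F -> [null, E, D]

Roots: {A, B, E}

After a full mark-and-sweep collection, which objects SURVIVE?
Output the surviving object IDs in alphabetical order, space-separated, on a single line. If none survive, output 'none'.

Answer: A B D E F

Derivation:
Roots: A B E
Mark A: refs=B F, marked=A
Mark B: refs=F E D, marked=A B
Mark E: refs=D A D, marked=A B E
Mark F: refs=null E D, marked=A B E F
Mark D: refs=E, marked=A B D E F
Unmarked (collected): C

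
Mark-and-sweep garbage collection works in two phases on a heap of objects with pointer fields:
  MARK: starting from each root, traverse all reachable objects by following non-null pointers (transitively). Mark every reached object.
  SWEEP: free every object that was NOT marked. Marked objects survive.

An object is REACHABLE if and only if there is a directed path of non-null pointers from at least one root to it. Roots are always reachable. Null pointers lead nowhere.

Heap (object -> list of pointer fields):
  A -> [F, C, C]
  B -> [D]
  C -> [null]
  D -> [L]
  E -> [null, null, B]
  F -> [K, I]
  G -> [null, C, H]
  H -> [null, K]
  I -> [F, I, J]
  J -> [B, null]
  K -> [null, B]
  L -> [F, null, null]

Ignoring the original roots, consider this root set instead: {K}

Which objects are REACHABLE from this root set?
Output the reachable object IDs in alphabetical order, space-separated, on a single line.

Roots: K
Mark K: refs=null B, marked=K
Mark B: refs=D, marked=B K
Mark D: refs=L, marked=B D K
Mark L: refs=F null null, marked=B D K L
Mark F: refs=K I, marked=B D F K L
Mark I: refs=F I J, marked=B D F I K L
Mark J: refs=B null, marked=B D F I J K L
Unmarked (collected): A C E G H

Answer: B D F I J K L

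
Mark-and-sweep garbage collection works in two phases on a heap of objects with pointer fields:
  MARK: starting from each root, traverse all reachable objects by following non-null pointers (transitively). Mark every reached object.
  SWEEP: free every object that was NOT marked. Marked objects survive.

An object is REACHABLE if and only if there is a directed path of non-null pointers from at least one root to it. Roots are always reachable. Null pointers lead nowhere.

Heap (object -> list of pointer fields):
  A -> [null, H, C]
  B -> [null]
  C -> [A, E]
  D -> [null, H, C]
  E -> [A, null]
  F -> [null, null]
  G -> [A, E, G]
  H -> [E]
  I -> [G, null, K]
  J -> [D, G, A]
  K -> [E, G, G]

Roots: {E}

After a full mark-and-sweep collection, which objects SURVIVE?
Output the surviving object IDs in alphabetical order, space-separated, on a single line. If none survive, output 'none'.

Roots: E
Mark E: refs=A null, marked=E
Mark A: refs=null H C, marked=A E
Mark H: refs=E, marked=A E H
Mark C: refs=A E, marked=A C E H
Unmarked (collected): B D F G I J K

Answer: A C E H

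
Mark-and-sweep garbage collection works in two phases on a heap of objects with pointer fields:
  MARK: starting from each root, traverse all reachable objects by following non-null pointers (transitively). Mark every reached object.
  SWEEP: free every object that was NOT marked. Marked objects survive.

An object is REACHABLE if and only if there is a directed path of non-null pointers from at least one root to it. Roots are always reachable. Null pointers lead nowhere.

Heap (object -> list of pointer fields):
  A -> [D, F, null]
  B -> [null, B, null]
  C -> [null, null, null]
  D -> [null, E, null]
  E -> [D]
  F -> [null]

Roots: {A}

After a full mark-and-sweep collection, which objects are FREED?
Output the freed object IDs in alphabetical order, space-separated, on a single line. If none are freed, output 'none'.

Answer: B C

Derivation:
Roots: A
Mark A: refs=D F null, marked=A
Mark D: refs=null E null, marked=A D
Mark F: refs=null, marked=A D F
Mark E: refs=D, marked=A D E F
Unmarked (collected): B C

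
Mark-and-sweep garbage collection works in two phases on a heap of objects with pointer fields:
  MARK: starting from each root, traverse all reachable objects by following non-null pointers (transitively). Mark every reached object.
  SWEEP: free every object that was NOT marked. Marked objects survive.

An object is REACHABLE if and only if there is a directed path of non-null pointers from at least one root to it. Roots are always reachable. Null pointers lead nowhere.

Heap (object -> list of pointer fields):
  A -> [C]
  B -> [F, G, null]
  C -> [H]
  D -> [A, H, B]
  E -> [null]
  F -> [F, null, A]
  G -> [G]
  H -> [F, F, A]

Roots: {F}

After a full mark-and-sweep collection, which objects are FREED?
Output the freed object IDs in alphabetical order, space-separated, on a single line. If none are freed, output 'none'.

Roots: F
Mark F: refs=F null A, marked=F
Mark A: refs=C, marked=A F
Mark C: refs=H, marked=A C F
Mark H: refs=F F A, marked=A C F H
Unmarked (collected): B D E G

Answer: B D E G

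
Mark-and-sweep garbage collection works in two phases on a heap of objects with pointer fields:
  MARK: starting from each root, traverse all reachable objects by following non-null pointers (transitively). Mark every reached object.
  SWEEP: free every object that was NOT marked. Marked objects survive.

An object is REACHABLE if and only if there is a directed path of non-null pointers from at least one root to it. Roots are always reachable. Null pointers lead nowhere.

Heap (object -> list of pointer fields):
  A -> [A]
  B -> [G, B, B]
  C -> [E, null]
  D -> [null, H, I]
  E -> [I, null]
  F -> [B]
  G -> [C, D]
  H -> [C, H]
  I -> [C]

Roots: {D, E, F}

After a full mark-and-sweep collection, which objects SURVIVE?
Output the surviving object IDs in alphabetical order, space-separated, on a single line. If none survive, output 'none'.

Answer: B C D E F G H I

Derivation:
Roots: D E F
Mark D: refs=null H I, marked=D
Mark E: refs=I null, marked=D E
Mark F: refs=B, marked=D E F
Mark H: refs=C H, marked=D E F H
Mark I: refs=C, marked=D E F H I
Mark B: refs=G B B, marked=B D E F H I
Mark C: refs=E null, marked=B C D E F H I
Mark G: refs=C D, marked=B C D E F G H I
Unmarked (collected): A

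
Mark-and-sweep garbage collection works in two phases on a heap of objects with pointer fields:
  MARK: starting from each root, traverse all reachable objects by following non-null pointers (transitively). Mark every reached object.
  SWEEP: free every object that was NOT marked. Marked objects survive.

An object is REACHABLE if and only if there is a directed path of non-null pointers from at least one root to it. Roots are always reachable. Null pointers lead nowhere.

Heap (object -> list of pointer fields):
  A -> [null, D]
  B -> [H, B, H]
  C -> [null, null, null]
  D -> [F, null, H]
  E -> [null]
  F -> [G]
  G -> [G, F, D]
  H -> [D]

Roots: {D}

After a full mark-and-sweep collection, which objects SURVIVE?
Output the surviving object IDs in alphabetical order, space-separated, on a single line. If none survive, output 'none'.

Answer: D F G H

Derivation:
Roots: D
Mark D: refs=F null H, marked=D
Mark F: refs=G, marked=D F
Mark H: refs=D, marked=D F H
Mark G: refs=G F D, marked=D F G H
Unmarked (collected): A B C E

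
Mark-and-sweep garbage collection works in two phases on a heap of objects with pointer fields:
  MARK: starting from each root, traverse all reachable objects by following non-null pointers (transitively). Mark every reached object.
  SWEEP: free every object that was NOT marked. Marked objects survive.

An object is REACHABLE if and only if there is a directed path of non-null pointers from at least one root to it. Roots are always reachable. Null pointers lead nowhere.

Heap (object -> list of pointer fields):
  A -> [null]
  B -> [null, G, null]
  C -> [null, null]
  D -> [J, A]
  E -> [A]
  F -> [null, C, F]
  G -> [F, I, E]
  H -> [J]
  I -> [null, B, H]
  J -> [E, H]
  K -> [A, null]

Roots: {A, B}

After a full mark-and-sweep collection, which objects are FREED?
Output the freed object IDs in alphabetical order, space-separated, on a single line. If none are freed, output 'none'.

Answer: D K

Derivation:
Roots: A B
Mark A: refs=null, marked=A
Mark B: refs=null G null, marked=A B
Mark G: refs=F I E, marked=A B G
Mark F: refs=null C F, marked=A B F G
Mark I: refs=null B H, marked=A B F G I
Mark E: refs=A, marked=A B E F G I
Mark C: refs=null null, marked=A B C E F G I
Mark H: refs=J, marked=A B C E F G H I
Mark J: refs=E H, marked=A B C E F G H I J
Unmarked (collected): D K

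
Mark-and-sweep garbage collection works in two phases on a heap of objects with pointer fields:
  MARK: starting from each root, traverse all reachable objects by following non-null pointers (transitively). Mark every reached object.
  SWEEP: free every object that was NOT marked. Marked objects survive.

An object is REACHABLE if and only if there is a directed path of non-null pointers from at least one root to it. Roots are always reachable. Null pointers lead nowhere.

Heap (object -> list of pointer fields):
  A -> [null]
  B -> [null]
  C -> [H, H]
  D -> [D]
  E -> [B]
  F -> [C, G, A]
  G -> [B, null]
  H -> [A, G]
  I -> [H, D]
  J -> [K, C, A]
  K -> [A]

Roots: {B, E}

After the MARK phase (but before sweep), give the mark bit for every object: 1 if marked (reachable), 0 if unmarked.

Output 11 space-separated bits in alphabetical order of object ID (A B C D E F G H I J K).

Answer: 0 1 0 0 1 0 0 0 0 0 0

Derivation:
Roots: B E
Mark B: refs=null, marked=B
Mark E: refs=B, marked=B E
Unmarked (collected): A C D F G H I J K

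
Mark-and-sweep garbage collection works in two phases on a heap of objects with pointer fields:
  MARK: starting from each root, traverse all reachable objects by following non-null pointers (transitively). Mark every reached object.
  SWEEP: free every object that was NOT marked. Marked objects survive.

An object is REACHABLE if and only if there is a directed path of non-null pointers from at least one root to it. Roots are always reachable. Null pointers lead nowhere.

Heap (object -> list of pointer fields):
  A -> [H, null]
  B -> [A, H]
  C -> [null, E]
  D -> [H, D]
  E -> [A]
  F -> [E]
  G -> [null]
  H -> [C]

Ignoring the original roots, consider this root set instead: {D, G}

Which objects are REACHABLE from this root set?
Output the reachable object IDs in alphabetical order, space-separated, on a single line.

Roots: D G
Mark D: refs=H D, marked=D
Mark G: refs=null, marked=D G
Mark H: refs=C, marked=D G H
Mark C: refs=null E, marked=C D G H
Mark E: refs=A, marked=C D E G H
Mark A: refs=H null, marked=A C D E G H
Unmarked (collected): B F

Answer: A C D E G H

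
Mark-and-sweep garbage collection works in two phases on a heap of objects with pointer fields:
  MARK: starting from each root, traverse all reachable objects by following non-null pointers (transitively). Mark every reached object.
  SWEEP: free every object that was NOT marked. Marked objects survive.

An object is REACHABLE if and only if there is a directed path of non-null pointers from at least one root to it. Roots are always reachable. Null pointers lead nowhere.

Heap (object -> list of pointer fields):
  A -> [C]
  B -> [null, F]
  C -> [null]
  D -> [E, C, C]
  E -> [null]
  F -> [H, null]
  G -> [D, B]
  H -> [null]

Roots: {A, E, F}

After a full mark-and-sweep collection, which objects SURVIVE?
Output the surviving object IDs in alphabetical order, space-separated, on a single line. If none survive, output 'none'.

Roots: A E F
Mark A: refs=C, marked=A
Mark E: refs=null, marked=A E
Mark F: refs=H null, marked=A E F
Mark C: refs=null, marked=A C E F
Mark H: refs=null, marked=A C E F H
Unmarked (collected): B D G

Answer: A C E F H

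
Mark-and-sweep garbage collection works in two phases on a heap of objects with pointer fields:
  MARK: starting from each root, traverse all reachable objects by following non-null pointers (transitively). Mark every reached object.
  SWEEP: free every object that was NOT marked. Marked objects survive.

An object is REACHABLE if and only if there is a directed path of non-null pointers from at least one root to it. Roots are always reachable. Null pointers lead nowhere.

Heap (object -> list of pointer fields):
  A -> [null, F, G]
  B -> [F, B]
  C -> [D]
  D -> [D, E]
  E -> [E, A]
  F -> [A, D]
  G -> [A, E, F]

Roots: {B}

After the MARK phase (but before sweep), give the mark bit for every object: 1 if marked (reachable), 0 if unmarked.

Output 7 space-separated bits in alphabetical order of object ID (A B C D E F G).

Roots: B
Mark B: refs=F B, marked=B
Mark F: refs=A D, marked=B F
Mark A: refs=null F G, marked=A B F
Mark D: refs=D E, marked=A B D F
Mark G: refs=A E F, marked=A B D F G
Mark E: refs=E A, marked=A B D E F G
Unmarked (collected): C

Answer: 1 1 0 1 1 1 1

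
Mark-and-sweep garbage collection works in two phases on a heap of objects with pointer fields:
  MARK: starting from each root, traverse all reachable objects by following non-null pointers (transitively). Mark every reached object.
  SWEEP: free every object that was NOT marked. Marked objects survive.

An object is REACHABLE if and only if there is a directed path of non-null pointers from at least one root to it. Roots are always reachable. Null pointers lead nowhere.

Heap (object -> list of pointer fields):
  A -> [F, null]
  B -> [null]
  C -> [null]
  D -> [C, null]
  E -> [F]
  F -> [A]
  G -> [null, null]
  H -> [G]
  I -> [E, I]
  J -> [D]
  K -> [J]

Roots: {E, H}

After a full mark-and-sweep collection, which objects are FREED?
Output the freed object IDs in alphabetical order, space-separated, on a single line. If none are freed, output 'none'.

Roots: E H
Mark E: refs=F, marked=E
Mark H: refs=G, marked=E H
Mark F: refs=A, marked=E F H
Mark G: refs=null null, marked=E F G H
Mark A: refs=F null, marked=A E F G H
Unmarked (collected): B C D I J K

Answer: B C D I J K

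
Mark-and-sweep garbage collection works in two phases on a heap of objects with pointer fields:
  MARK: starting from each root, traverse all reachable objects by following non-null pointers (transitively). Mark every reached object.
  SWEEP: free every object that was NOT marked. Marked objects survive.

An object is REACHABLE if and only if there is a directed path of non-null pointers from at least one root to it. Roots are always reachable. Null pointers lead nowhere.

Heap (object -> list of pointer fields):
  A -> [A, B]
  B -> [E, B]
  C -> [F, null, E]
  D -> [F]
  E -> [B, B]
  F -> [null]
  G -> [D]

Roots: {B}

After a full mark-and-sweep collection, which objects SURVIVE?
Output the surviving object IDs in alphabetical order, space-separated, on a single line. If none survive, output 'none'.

Answer: B E

Derivation:
Roots: B
Mark B: refs=E B, marked=B
Mark E: refs=B B, marked=B E
Unmarked (collected): A C D F G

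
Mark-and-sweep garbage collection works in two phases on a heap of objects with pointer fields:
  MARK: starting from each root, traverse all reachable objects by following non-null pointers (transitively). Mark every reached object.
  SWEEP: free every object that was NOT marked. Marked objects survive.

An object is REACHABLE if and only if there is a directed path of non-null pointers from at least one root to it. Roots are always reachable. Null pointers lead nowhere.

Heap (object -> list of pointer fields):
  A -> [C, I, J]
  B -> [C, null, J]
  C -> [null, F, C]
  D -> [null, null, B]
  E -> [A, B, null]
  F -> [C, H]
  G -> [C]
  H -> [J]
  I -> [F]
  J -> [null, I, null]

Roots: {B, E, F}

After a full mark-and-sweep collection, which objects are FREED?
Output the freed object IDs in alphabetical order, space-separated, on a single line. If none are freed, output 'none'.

Roots: B E F
Mark B: refs=C null J, marked=B
Mark E: refs=A B null, marked=B E
Mark F: refs=C H, marked=B E F
Mark C: refs=null F C, marked=B C E F
Mark J: refs=null I null, marked=B C E F J
Mark A: refs=C I J, marked=A B C E F J
Mark H: refs=J, marked=A B C E F H J
Mark I: refs=F, marked=A B C E F H I J
Unmarked (collected): D G

Answer: D G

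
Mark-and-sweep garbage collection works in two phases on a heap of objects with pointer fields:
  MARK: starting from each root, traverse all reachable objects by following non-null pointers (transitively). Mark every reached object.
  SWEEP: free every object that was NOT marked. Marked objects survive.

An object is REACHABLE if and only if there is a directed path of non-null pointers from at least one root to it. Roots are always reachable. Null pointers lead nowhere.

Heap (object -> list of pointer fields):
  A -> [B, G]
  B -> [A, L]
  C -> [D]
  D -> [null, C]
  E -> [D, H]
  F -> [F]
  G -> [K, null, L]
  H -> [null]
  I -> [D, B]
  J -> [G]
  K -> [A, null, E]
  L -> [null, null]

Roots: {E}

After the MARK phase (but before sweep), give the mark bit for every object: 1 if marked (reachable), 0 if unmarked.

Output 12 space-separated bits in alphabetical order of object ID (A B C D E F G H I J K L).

Roots: E
Mark E: refs=D H, marked=E
Mark D: refs=null C, marked=D E
Mark H: refs=null, marked=D E H
Mark C: refs=D, marked=C D E H
Unmarked (collected): A B F G I J K L

Answer: 0 0 1 1 1 0 0 1 0 0 0 0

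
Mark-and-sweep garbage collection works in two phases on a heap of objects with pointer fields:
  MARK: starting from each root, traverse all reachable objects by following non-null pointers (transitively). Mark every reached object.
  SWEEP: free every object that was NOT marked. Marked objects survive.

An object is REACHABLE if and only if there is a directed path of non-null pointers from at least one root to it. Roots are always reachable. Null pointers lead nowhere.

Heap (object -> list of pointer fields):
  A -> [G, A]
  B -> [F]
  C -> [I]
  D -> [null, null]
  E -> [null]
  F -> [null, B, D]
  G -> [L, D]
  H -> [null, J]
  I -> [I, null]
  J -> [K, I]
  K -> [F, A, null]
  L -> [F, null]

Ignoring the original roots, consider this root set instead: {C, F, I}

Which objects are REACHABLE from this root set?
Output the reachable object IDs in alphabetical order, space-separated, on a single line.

Roots: C F I
Mark C: refs=I, marked=C
Mark F: refs=null B D, marked=C F
Mark I: refs=I null, marked=C F I
Mark B: refs=F, marked=B C F I
Mark D: refs=null null, marked=B C D F I
Unmarked (collected): A E G H J K L

Answer: B C D F I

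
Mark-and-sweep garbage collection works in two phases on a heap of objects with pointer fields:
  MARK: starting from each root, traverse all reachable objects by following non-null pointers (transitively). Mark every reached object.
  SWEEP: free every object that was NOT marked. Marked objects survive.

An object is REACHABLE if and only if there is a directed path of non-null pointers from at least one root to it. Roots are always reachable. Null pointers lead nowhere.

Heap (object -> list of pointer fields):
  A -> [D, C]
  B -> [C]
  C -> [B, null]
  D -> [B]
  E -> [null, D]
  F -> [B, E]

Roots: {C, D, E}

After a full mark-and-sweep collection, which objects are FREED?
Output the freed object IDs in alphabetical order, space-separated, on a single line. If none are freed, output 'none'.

Answer: A F

Derivation:
Roots: C D E
Mark C: refs=B null, marked=C
Mark D: refs=B, marked=C D
Mark E: refs=null D, marked=C D E
Mark B: refs=C, marked=B C D E
Unmarked (collected): A F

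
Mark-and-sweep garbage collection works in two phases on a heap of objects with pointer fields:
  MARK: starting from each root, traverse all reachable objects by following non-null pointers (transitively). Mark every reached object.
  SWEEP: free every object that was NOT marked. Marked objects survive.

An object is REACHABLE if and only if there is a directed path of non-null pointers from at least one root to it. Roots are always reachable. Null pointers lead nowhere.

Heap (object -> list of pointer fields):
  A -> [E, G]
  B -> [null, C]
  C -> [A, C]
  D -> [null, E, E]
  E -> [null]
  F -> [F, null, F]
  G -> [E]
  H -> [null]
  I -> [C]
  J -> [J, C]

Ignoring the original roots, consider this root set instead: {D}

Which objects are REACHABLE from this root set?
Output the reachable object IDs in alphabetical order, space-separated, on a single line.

Answer: D E

Derivation:
Roots: D
Mark D: refs=null E E, marked=D
Mark E: refs=null, marked=D E
Unmarked (collected): A B C F G H I J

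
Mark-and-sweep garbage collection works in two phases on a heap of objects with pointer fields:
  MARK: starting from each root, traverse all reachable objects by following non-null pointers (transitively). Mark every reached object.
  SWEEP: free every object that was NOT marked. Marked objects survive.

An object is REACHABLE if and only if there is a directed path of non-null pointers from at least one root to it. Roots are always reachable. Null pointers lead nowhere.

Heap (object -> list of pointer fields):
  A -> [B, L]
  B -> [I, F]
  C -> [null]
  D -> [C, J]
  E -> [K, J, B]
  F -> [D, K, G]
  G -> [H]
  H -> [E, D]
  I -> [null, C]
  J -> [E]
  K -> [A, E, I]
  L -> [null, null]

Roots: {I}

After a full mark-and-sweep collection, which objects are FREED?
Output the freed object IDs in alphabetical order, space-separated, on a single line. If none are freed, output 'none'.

Roots: I
Mark I: refs=null C, marked=I
Mark C: refs=null, marked=C I
Unmarked (collected): A B D E F G H J K L

Answer: A B D E F G H J K L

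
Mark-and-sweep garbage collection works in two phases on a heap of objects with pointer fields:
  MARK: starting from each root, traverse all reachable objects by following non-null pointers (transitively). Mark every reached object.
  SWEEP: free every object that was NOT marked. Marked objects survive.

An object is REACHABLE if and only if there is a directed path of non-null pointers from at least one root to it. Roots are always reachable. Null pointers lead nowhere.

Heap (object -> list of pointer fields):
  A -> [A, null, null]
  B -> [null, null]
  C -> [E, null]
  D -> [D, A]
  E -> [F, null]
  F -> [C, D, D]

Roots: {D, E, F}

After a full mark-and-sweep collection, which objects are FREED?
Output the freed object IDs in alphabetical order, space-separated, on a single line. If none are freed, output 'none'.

Answer: B

Derivation:
Roots: D E F
Mark D: refs=D A, marked=D
Mark E: refs=F null, marked=D E
Mark F: refs=C D D, marked=D E F
Mark A: refs=A null null, marked=A D E F
Mark C: refs=E null, marked=A C D E F
Unmarked (collected): B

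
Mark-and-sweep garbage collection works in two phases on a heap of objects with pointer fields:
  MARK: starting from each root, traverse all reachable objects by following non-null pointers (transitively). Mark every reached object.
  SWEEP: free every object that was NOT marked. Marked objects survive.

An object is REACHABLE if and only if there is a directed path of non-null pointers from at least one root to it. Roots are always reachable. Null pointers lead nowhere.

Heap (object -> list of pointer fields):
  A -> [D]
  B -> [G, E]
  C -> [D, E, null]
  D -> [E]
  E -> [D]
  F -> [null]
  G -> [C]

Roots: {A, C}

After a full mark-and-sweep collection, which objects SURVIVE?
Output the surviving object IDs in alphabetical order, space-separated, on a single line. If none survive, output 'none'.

Roots: A C
Mark A: refs=D, marked=A
Mark C: refs=D E null, marked=A C
Mark D: refs=E, marked=A C D
Mark E: refs=D, marked=A C D E
Unmarked (collected): B F G

Answer: A C D E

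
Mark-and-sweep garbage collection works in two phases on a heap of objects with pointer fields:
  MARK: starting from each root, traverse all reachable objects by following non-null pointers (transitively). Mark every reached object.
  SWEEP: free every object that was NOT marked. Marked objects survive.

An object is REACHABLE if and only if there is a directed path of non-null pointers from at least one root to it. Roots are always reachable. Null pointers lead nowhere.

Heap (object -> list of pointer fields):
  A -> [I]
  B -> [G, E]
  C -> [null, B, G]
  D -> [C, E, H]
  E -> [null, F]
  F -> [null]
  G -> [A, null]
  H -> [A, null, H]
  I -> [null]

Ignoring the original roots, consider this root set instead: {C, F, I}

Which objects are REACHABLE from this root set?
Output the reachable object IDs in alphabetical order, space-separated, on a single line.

Roots: C F I
Mark C: refs=null B G, marked=C
Mark F: refs=null, marked=C F
Mark I: refs=null, marked=C F I
Mark B: refs=G E, marked=B C F I
Mark G: refs=A null, marked=B C F G I
Mark E: refs=null F, marked=B C E F G I
Mark A: refs=I, marked=A B C E F G I
Unmarked (collected): D H

Answer: A B C E F G I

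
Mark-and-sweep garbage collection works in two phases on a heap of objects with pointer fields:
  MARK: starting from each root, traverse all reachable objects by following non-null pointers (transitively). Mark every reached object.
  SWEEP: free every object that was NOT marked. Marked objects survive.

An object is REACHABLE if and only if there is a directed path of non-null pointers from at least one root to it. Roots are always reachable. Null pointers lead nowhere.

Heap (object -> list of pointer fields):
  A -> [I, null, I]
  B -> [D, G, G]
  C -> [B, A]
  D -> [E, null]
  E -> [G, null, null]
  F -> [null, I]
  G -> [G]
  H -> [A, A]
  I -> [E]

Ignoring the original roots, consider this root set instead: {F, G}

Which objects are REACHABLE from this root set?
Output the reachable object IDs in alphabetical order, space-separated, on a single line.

Answer: E F G I

Derivation:
Roots: F G
Mark F: refs=null I, marked=F
Mark G: refs=G, marked=F G
Mark I: refs=E, marked=F G I
Mark E: refs=G null null, marked=E F G I
Unmarked (collected): A B C D H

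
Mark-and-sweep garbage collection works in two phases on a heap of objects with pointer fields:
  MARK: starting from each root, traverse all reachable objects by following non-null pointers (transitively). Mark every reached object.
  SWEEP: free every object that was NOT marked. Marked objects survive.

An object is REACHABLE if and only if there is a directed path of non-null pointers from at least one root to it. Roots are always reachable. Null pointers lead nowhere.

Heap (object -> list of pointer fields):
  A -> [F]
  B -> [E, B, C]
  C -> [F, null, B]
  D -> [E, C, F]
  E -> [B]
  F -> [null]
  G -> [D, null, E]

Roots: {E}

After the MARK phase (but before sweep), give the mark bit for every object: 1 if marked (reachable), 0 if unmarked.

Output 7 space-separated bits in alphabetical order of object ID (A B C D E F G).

Answer: 0 1 1 0 1 1 0

Derivation:
Roots: E
Mark E: refs=B, marked=E
Mark B: refs=E B C, marked=B E
Mark C: refs=F null B, marked=B C E
Mark F: refs=null, marked=B C E F
Unmarked (collected): A D G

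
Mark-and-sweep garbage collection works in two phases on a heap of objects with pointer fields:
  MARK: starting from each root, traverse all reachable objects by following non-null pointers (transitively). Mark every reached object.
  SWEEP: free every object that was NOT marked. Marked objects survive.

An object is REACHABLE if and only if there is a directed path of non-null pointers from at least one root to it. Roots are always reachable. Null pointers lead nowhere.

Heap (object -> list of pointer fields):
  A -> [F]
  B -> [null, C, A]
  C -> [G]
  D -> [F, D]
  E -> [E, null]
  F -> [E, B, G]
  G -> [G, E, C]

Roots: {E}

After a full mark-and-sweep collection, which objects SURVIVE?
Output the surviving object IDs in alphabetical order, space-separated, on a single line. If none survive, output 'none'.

Answer: E

Derivation:
Roots: E
Mark E: refs=E null, marked=E
Unmarked (collected): A B C D F G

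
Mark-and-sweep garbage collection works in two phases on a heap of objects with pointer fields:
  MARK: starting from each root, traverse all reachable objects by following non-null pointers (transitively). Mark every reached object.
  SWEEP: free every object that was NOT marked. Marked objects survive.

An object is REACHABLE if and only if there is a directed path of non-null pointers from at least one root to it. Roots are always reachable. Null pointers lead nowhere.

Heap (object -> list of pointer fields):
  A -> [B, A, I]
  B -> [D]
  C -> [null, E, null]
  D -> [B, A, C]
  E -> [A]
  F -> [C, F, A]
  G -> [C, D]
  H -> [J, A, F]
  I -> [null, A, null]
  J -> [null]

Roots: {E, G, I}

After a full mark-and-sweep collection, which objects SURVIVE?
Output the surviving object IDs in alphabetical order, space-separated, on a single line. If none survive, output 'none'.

Answer: A B C D E G I

Derivation:
Roots: E G I
Mark E: refs=A, marked=E
Mark G: refs=C D, marked=E G
Mark I: refs=null A null, marked=E G I
Mark A: refs=B A I, marked=A E G I
Mark C: refs=null E null, marked=A C E G I
Mark D: refs=B A C, marked=A C D E G I
Mark B: refs=D, marked=A B C D E G I
Unmarked (collected): F H J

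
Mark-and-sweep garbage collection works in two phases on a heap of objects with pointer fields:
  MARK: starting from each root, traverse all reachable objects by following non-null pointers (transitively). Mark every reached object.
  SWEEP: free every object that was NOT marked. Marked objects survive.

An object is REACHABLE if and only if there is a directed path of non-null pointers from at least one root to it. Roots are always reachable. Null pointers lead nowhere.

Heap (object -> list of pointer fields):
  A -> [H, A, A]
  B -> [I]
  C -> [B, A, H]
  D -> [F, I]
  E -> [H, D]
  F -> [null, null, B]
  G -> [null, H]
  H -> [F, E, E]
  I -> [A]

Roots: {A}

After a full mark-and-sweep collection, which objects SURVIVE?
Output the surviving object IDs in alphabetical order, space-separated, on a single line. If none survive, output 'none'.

Answer: A B D E F H I

Derivation:
Roots: A
Mark A: refs=H A A, marked=A
Mark H: refs=F E E, marked=A H
Mark F: refs=null null B, marked=A F H
Mark E: refs=H D, marked=A E F H
Mark B: refs=I, marked=A B E F H
Mark D: refs=F I, marked=A B D E F H
Mark I: refs=A, marked=A B D E F H I
Unmarked (collected): C G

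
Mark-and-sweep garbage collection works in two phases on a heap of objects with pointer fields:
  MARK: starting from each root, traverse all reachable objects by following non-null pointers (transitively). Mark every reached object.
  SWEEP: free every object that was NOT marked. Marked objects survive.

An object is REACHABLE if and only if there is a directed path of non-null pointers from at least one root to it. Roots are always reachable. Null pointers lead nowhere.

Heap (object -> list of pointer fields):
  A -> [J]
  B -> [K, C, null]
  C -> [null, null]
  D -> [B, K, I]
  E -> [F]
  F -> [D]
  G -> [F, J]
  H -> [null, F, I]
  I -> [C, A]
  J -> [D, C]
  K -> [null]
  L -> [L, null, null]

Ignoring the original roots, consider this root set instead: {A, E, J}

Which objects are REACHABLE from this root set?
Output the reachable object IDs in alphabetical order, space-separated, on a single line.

Answer: A B C D E F I J K

Derivation:
Roots: A E J
Mark A: refs=J, marked=A
Mark E: refs=F, marked=A E
Mark J: refs=D C, marked=A E J
Mark F: refs=D, marked=A E F J
Mark D: refs=B K I, marked=A D E F J
Mark C: refs=null null, marked=A C D E F J
Mark B: refs=K C null, marked=A B C D E F J
Mark K: refs=null, marked=A B C D E F J K
Mark I: refs=C A, marked=A B C D E F I J K
Unmarked (collected): G H L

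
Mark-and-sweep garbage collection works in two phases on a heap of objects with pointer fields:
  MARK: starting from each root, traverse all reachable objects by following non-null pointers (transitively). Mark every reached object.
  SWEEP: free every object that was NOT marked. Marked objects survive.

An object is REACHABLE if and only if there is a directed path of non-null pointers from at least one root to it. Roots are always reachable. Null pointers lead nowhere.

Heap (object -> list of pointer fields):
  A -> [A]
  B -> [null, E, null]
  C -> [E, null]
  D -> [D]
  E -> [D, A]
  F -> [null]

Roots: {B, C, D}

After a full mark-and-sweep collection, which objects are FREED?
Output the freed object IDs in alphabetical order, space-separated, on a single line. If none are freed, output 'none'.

Roots: B C D
Mark B: refs=null E null, marked=B
Mark C: refs=E null, marked=B C
Mark D: refs=D, marked=B C D
Mark E: refs=D A, marked=B C D E
Mark A: refs=A, marked=A B C D E
Unmarked (collected): F

Answer: F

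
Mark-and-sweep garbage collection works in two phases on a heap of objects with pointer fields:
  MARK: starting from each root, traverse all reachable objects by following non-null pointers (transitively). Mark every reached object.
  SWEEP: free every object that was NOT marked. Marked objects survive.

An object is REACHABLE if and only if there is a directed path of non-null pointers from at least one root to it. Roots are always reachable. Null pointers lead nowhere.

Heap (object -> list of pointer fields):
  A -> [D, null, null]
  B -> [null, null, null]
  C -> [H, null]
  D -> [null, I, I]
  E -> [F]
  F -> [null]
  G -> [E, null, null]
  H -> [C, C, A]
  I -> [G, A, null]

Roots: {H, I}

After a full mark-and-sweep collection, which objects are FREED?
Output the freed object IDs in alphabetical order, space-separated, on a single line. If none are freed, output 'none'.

Answer: B

Derivation:
Roots: H I
Mark H: refs=C C A, marked=H
Mark I: refs=G A null, marked=H I
Mark C: refs=H null, marked=C H I
Mark A: refs=D null null, marked=A C H I
Mark G: refs=E null null, marked=A C G H I
Mark D: refs=null I I, marked=A C D G H I
Mark E: refs=F, marked=A C D E G H I
Mark F: refs=null, marked=A C D E F G H I
Unmarked (collected): B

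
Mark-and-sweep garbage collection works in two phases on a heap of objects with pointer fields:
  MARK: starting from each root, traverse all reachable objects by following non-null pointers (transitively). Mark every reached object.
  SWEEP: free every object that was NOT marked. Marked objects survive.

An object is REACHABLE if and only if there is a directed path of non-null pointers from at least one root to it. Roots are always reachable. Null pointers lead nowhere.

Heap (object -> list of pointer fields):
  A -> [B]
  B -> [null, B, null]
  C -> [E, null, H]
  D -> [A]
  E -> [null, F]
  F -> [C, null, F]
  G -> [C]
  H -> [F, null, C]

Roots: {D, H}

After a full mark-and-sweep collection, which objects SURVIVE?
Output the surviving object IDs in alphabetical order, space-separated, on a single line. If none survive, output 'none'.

Roots: D H
Mark D: refs=A, marked=D
Mark H: refs=F null C, marked=D H
Mark A: refs=B, marked=A D H
Mark F: refs=C null F, marked=A D F H
Mark C: refs=E null H, marked=A C D F H
Mark B: refs=null B null, marked=A B C D F H
Mark E: refs=null F, marked=A B C D E F H
Unmarked (collected): G

Answer: A B C D E F H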